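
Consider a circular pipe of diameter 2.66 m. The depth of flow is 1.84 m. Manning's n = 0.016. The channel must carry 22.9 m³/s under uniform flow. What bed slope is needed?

S = 0.011

For a circular section of diameter D = 2.66 m at depth y = 1.84 m, the central angle is θ = 2 arccos(1 − 2y/D) = 3.929 rad. Then A = (D²/8)(θ − sin θ) = 4.101 m² and P = Dθ/2 = 5.225 m.
Hydraulic radius R = A/P = 4.101/5.225 = 0.7849 m.
From Manning's equation, S = [nQ / (1 A R^(2/3))]² = [0.016 × 22.9 / (1 × 4.101 × 0.7849^(2/3))]² = 0.011.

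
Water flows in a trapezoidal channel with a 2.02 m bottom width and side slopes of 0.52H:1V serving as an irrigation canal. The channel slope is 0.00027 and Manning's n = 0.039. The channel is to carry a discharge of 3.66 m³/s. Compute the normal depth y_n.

Manning's equation rearranged: A R^(2/3) = nQ / (1·√S) = 0.039 × 3.66 / (√0.00027) = 8.687.
Trying y = 2.77 m: A R^(2/3) = 10.58 — too large.
Trying y = 2.19 m: A R^(2/3) = 6.892 — too small.
Trying y = 2.49 m: A R^(2/3) = 8.696 — ≈ 8.687.

y_n = 2.49 m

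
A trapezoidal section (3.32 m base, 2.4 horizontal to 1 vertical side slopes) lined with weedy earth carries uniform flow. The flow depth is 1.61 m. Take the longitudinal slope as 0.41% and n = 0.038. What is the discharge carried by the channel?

Q = 19.3 m³/s

With bottom width b = 3.32 m and side slope z = 2.4: A = (b + zy)y = (3.32 + 2.4×1.61)×1.61 = 11.57 m²; P = b + 2y√(1+z²) = 3.32 + 2×1.61×2.6 = 11.69 m.
Hydraulic radius R = A/P = 11.57/11.69 = 0.9892 m.
Manning's equation: Q = (1/n) A R^(2/3) S^(1/2) = (1/0.038) × 11.57 × 0.9892^(2/3) × 0.0041^(1/2) = 19.3 m³/s.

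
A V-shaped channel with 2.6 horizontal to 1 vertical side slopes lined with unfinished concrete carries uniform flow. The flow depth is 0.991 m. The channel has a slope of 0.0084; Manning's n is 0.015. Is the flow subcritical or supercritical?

For a triangular section with side slope z = 2.6: A = zy² = 2.6×0.991² = 2.553 m²; P = 2y√(1+z²) = 2×0.991×2.786 = 5.521 m.
Hydraulic radius R = A/P = 2.553/5.521 = 0.4625 m.
V = (1/n) R^(2/3) √S = (1/0.015) × 0.4625^(2/3) × √0.0084 = 3.654 m/s. Hydraulic depth D_h = A/T = 2.553/5.153 = 0.4955 m.
Froude number Fr = V/√(g·D_h) = 3.654/√(9.81×0.4955) = 1.66, which is greater than 1, so the flow is supercritical.

supercritical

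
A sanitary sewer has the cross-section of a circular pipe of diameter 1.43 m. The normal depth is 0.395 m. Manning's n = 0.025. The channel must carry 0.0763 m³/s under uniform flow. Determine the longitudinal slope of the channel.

For a circular section of diameter D = 1.43 m at depth y = 0.395 m, the central angle is θ = 2 arccos(1 − 2y/D) = 2.214 rad. Then A = (D²/8)(θ − sin θ) = 0.3612 m² and P = Dθ/2 = 1.583 m.
Hydraulic radius R = A/P = 0.3612/1.583 = 0.2282 m.
From Manning's equation, S = [nQ / (1 A R^(2/3))]² = [0.025 × 0.0763 / (1 × 0.3612 × 0.2282^(2/3))]² = 0.0002.

S = 0.0002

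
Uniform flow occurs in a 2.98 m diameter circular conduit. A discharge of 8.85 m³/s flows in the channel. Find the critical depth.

y_c = 1.28 m

At critical depth, Q² T / (g A³) = 1, i.e. A³/T = Q²/g = 8.85²/9.81 = 7.984.
Trying y = 0.971 m: A³/T = 2.748 — low.
Trying y = 1.43 m: A³/T = 12.16 — high.
Trying y = 1.28 m: A³/T = 7.959 — ≈ 7.984.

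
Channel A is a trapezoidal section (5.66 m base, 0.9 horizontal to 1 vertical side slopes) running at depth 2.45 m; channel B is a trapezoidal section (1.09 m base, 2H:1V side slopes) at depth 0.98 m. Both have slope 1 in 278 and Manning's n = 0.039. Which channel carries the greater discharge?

Channel A: With bottom width b = 5.66 m and side slope z = 0.9: A = (b + zy)y = (5.66 + 0.9×2.45)×2.45 = 19.27 m²; P = b + 2y√(1+z²) = 5.66 + 2×2.45×1.345 = 12.25 m. Hydraulic radius R = A/P = 19.27/12.25 = 1.573 m. Q_A = (1/0.039)·19.27·1.573^(2/3)·√0.003597 = 40.08 m³/s.
Channel B: With bottom width b = 1.09 m and side slope z = 2: A = (b + zy)y = (1.09 + 2×0.98)×0.98 = 2.989 m²; P = b + 2y√(1+z²) = 1.09 + 2×0.98×2.236 = 5.473 m. Hydraulic radius R = A/P = 2.989/5.473 = 0.5462 m. Q_B = (1/0.039)·2.989·0.5462^(2/3)·√0.003597 = 3.071 m³/s.
Q_A = 40.08 m³/s vs Q_B = 3.071 m³/s, so channel A carries more.

channel A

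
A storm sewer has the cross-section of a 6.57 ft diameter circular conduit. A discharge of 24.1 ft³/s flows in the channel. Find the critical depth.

y_c = 1.26 ft

At critical depth, Q² T / (g A³) = 1, i.e. A³/T = Q²/g = 24.1²/32.2 = 18.04.
Trying y = 1.44 ft: A³/T = 30.62 — too large.
Trying y = 1.1 ft: A³/T = 10.65 — too small.
Trying y = 1.26 ft: A³/T = 18.15 — close enough.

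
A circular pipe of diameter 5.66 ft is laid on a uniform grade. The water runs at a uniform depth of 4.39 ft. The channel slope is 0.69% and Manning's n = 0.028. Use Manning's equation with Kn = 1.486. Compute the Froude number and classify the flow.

For a circular section of diameter D = 5.66 ft at depth y = 4.39 ft, the central angle is θ = 2 arccos(1 − 2y/D) = 4.309 rad. Then A = (D²/8)(θ − sin θ) = 20.94 ft² and P = Dθ/2 = 12.2 ft.
Hydraulic radius R = A/P = 20.94/12.2 = 1.717 ft.
V = (1.486/n) R^(2/3) √S = (1.486/0.028) × 1.717^(2/3) × √0.0069 = 6.321 ft/s. Hydraulic depth D_h = A/T = 20.94/4.722 = 4.434 ft.
Froude number Fr = V/√(g·D_h) = 6.321/√(32.2×4.434) = 0.529, which is less than 1, so the flow is subcritical.

subcritical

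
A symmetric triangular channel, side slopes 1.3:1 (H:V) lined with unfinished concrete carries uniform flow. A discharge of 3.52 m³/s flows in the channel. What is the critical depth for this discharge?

At critical depth, Q² T / (g A³) = 1, i.e. A³/T = Q²/g = 3.52²/9.81 = 1.263.
Trying y = 1.34 m: A³/T = 3.651 — too large.
Trying y = 0.861 m: A³/T = 0.3998 — too small.
Trying y = 1.08 m: A³/T = 1.242 — close enough.

y_c = 1.08 m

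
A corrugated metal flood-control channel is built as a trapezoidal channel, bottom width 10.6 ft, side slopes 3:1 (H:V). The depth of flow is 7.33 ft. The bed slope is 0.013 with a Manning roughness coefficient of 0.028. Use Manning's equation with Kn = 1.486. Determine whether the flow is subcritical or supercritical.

With bottom width b = 10.6 ft and side slope z = 3: A = (b + zy)y = (10.6 + 3×7.33)×7.33 = 238.9 ft²; P = b + 2y√(1+z²) = 10.6 + 2×7.33×3.162 = 56.96 ft.
Hydraulic radius R = A/P = 238.9/56.96 = 4.194 ft.
V = (1.486/n) R^(2/3) √S = (1.486/0.028) × 4.194^(2/3) × √0.013 = 15.74 ft/s. Hydraulic depth D_h = A/T = 238.9/54.58 = 4.377 ft.
Froude number Fr = V/√(g·D_h) = 15.74/√(32.2×4.377) = 1.33, which is greater than 1, so the flow is supercritical.

supercritical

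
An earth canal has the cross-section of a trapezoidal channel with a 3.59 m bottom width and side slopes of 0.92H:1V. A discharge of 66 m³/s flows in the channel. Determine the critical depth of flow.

y_c = 2.59 m

At critical depth, Q² T / (g A³) = 1, i.e. A³/T = Q²/g = 66²/9.81 = 444.
Trying y = 3.31 m: A³/T = 1094 — over.
Trying y = 1.83 m: A³/T = 129.2 — short.
Trying y = 2.59 m: A³/T = 443.1 — close enough.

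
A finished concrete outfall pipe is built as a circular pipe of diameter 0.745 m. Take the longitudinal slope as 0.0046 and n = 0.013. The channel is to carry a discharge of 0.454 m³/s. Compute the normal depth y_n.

y_n = 0.421 m

Manning's equation rearranged: A R^(2/3) = nQ / (1·√S) = 0.013 × 0.454 / (√0.0046) = 0.08702.
Trying y = 0.366 m: A R^(2/3) = 0.06898 — too small.
Trying y = 0.421 m: A R^(2/3) = 0.08697 — ≈ 0.08702.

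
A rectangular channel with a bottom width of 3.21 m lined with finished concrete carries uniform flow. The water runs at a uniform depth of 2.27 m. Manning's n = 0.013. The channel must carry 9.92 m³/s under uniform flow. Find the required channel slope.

S = 0.00034

Flow area A = b·y = 3.21 × 2.27 = 7.287 m². Wetted perimeter P = b + 2y = 3.21 + 2×2.27 = 7.75 m.
Hydraulic radius R = A/P = 7.287/7.75 = 0.9402 m.
From Manning's equation, S = [nQ / (1 A R^(2/3))]² = [0.013 × 9.92 / (1 × 7.287 × 0.9402^(2/3))]² = 0.00034.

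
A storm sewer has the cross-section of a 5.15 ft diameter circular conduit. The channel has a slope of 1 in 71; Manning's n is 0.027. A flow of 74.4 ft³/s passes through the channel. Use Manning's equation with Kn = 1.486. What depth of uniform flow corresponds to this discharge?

y_n = 2.46 ft

Manning's equation rearranged: A R^(2/3) = nQ / (1.486·√S) = 0.027 × 74.4 / (1.486 × √0.01408) = 11.39.
Try y = 2.21 ft: A R^(2/3) = 9.436 — short.
Try y = 2.46 ft: A R^(2/3) = 11.4 — close enough.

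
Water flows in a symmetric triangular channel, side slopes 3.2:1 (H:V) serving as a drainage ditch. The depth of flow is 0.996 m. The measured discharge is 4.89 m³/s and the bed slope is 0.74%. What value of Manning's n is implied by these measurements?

For a triangular section with side slope z = 3.2: A = zy² = 3.2×0.996² = 3.174 m²; P = 2y√(1+z²) = 2×0.996×3.353 = 6.678 m.
Hydraulic radius R = A/P = 3.174/6.678 = 0.4753 m.
Rearranging Manning's equation: n = (1/Q) A R^(2/3) S^(1/2) = (1/4.89) × 3.174 × 0.4753^(2/3) × √0.0074 = 0.034.

n = 0.034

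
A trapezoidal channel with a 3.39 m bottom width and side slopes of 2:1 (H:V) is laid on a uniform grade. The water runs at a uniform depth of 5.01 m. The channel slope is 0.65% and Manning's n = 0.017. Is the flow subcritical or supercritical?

supercritical

With bottom width b = 3.39 m and side slope z = 2: A = (b + zy)y = (3.39 + 2×5.01)×5.01 = 67.18 m²; P = b + 2y√(1+z²) = 3.39 + 2×5.01×2.236 = 25.8 m.
Hydraulic radius R = A/P = 67.18/25.8 = 2.604 m.
V = (1/n) R^(2/3) √S = (1/0.017) × 2.604^(2/3) × √0.0065 = 8.978 m/s. Hydraulic depth D_h = A/T = 67.18/23.43 = 2.867 m.
Froude number Fr = V/√(g·D_h) = 8.978/√(9.81×2.867) = 1.69, which is greater than 1, so the flow is supercritical.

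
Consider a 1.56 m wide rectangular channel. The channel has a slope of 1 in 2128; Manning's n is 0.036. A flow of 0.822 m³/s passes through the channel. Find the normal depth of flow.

y_n = 1.39 m

Manning's equation rearranged: A R^(2/3) = nQ / (1·√S) = 0.036 × 0.822 / (√0.0004699) = 1.365.
At y = 1.73 m: A R^(2/3) = 1.784 — over.
At y = 1.39 m: A R^(2/3) = 1.365 — ≈ 1.365.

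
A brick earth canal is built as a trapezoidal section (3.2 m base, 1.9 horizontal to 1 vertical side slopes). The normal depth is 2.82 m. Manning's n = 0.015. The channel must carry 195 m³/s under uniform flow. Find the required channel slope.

With bottom width b = 3.2 m and side slope z = 1.9: A = (b + zy)y = (3.2 + 1.9×2.82)×2.82 = 24.13 m²; P = b + 2y√(1+z²) = 3.2 + 2×2.82×2.147 = 15.31 m.
Hydraulic radius R = A/P = 24.13/15.31 = 1.576 m.
From Manning's equation, S = [nQ / (1 A R^(2/3))]² = [0.015 × 195 / (1 × 24.13 × 1.576^(2/3))]² = 0.00801.

S = 0.00801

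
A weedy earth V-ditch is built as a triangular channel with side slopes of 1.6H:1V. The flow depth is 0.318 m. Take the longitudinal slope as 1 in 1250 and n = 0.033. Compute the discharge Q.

Q = 0.0365 m³/s

For a triangular section with side slope z = 1.6: A = zy² = 1.6×0.318² = 0.1618 m²; P = 2y√(1+z²) = 2×0.318×1.887 = 1.2 m.
Hydraulic radius R = A/P = 0.1618/1.2 = 0.1348 m.
Manning's equation: Q = (1/n) A R^(2/3) S^(1/2) = (1/0.033) × 0.1618 × 0.1348^(2/3) × 0.0008^(1/2) = 0.0365 m³/s.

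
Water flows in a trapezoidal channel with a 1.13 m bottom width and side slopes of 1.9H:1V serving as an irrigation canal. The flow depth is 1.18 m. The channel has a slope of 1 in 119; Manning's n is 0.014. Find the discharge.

Q = 19.4 m³/s

With bottom width b = 1.13 m and side slope z = 1.9: A = (b + zy)y = (1.13 + 1.9×1.18)×1.18 = 3.979 m²; P = b + 2y√(1+z²) = 1.13 + 2×1.18×2.147 = 6.197 m.
Hydraulic radius R = A/P = 3.979/6.197 = 0.6421 m.
Manning's equation: Q = (1/n) A R^(2/3) S^(1/2) = (1/0.014) × 3.979 × 0.6421^(2/3) × 0.008403^(1/2) = 19.4 m³/s.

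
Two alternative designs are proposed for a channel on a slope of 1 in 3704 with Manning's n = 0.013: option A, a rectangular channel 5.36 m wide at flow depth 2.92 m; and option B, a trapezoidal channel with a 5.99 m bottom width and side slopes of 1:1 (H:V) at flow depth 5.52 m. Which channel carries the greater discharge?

channel B

Channel A: Flow area A = b·y = 5.36 × 2.92 = 15.65 m². Wetted perimeter P = b + 2y = 5.36 + 2×2.92 = 11.2 m. Hydraulic radius R = A/P = 15.65/11.2 = 1.397 m. Q_A = (1/0.013)·15.65·1.397^(2/3)·√0.00027 = 24.73 m³/s.
Channel B: With bottom width b = 5.99 m and side slope z = 1: A = (b + zy)y = (5.99 + 1×5.52)×5.52 = 63.54 m²; P = b + 2y√(1+z²) = 5.99 + 2×5.52×1.414 = 21.6 m. Hydraulic radius R = A/P = 63.54/21.6 = 2.941 m. Q_B = (1/0.013)·63.54·2.941^(2/3)·√0.00027 = 164.8 m³/s.
Q_A = 24.73 m³/s vs Q_B = 164.8 m³/s, so channel B carries more.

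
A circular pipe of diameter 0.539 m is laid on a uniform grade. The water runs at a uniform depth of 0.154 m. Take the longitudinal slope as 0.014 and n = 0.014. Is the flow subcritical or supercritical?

supercritical

For a circular section of diameter D = 0.539 m at depth y = 0.154 m, the central angle is θ = 2 arccos(1 − 2y/D) = 2.256 rad. Then A = (D²/8)(θ − sin θ) = 0.05379 m² and P = Dθ/2 = 0.6079 m.
Hydraulic radius R = A/P = 0.05379/0.6079 = 0.08849 m.
V = (1/n) R^(2/3) √S = (1/0.014) × 0.08849^(2/3) × √0.014 = 1.678 m/s. Hydraulic depth D_h = A/T = 0.05379/0.487 = 0.1105 m.
Froude number Fr = V/√(g·D_h) = 1.678/√(9.81×0.1105) = 1.61, which is greater than 1, so the flow is supercritical.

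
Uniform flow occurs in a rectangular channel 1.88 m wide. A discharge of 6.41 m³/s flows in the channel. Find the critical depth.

For a rectangular channel, critical depth y_c = (q²/g)^(1/3) where q = Q/b = 6.41/1.88 = 3.41 m²/s.
So y_c = (3.41²/9.81)^(1/3) = 1.06 m.

y_c = 1.06 m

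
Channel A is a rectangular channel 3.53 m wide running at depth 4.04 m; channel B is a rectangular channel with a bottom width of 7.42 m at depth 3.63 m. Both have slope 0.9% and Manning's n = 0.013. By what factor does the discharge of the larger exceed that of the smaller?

Channel A: Flow area A = b·y = 3.53 × 4.04 = 14.26 m². Wetted perimeter P = b + 2y = 3.53 + 2×4.04 = 11.61 m. Hydraulic radius R = A/P = 14.26/11.61 = 1.228 m. Q_A = (1/0.013)·14.26·1.228^(2/3)·√0.009 = 119.4 m³/s.
Channel B: Flow area A = b·y = 7.42 × 3.63 = 26.93 m². Wetted perimeter P = b + 2y = 7.42 + 2×3.63 = 14.68 m. Hydraulic radius R = A/P = 26.93/14.68 = 1.835 m. Q_B = (1/0.013)·26.93·1.835^(2/3)·√0.009 = 294.6 m³/s.
The larger discharge is 294.6 m³/s and the smaller is 119.4 m³/s; the ratio is 2.47.

2.47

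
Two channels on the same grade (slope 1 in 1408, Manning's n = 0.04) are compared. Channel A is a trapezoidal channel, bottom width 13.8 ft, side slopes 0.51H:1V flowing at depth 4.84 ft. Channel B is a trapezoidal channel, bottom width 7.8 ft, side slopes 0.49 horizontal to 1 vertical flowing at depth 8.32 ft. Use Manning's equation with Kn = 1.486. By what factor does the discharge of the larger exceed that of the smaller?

Channel A: With bottom width b = 13.8 ft and side slope z = 0.51: A = (b + zy)y = (13.8 + 0.51×4.84)×4.84 = 78.74 ft²; P = b + 2y√(1+z²) = 13.8 + 2×4.84×1.123 = 24.67 ft. Hydraulic radius R = A/P = 78.74/24.67 = 3.192 ft. Q_A = (1.486/0.04)·78.74·3.192^(2/3)·√0.0007102 = 169 ft³/s.
Channel B: With bottom width b = 7.8 ft and side slope z = 0.49: A = (b + zy)y = (7.8 + 0.49×8.32)×8.32 = 98.81 ft²; P = b + 2y√(1+z²) = 7.8 + 2×8.32×1.114 = 26.33 ft. Hydraulic radius R = A/P = 98.81/26.33 = 3.753 ft. Q_B = (1.486/0.04)·98.81·3.753^(2/3)·√0.0007102 = 236.3 ft³/s.
The larger discharge is 236.3 ft³/s and the smaller is 169 ft³/s; the ratio is 1.4.

1.4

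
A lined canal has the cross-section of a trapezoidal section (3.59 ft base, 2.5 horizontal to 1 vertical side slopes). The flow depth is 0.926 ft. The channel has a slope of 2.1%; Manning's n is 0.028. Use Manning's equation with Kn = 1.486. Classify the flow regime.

supercritical

With bottom width b = 3.59 ft and side slope z = 2.5: A = (b + zy)y = (3.59 + 2.5×0.926)×0.926 = 5.468 ft²; P = b + 2y√(1+z²) = 3.59 + 2×0.926×2.693 = 8.577 ft.
Hydraulic radius R = A/P = 5.468/8.577 = 0.6375 ft.
V = (1.486/n) R^(2/3) √S = (1.486/0.028) × 0.6375^(2/3) × √0.021 = 5.697 ft/s. Hydraulic depth D_h = A/T = 5.468/8.22 = 0.6652 ft.
Froude number Fr = V/√(g·D_h) = 5.697/√(32.2×0.6652) = 1.23, which is greater than 1, so the flow is supercritical.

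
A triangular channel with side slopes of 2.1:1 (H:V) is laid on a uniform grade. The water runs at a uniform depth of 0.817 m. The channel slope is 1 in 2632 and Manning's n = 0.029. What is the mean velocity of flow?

V = 0.346 m/s

For a triangular section with side slope z = 2.1: A = zy² = 2.1×0.817² = 1.402 m²; P = 2y√(1+z²) = 2×0.817×2.326 = 3.801 m.
Hydraulic radius R = A/P = 1.402/3.801 = 0.3688 m.
From Manning's equation, V = (1/n) R^(2/3) S^(1/2) = (1/0.029) × 0.3688^(2/3) × 0.0003799^(1/2) = 0.346 m/s.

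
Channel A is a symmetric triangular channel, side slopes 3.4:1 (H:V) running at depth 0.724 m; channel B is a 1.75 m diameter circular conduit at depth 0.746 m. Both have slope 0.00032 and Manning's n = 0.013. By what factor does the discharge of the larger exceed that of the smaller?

1.68

Channel A: For a triangular section with side slope z = 3.4: A = zy² = 3.4×0.724² = 1.782 m²; P = 2y√(1+z²) = 2×0.724×3.544 = 5.132 m. Hydraulic radius R = A/P = 1.782/5.132 = 0.3473 m. Q_A = (1/0.013)·1.782·0.3473^(2/3)·√0.00032 = 1.212 m³/s.
Channel B: For a circular section of diameter D = 1.75 m at depth y = 0.746 m, the central angle is θ = 2 arccos(1 − 2y/D) = 2.846 rad. Then A = (D²/8)(θ − sin θ) = 0.9777 m² and P = Dθ/2 = 2.49 m. Hydraulic radius R = A/P = 0.9777/2.49 = 0.3927 m. Q_B = (1/0.013)·0.9777·0.3927^(2/3)·√0.00032 = 0.7214 m³/s.
The larger discharge is 1.212 m³/s and the smaller is 0.7214 m³/s; the ratio is 1.68.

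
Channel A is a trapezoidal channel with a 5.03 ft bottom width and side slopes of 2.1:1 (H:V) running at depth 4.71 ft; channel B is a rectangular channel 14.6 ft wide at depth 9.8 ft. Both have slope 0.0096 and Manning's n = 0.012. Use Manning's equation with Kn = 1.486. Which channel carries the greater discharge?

Channel A: With bottom width b = 5.03 ft and side slope z = 2.1: A = (b + zy)y = (5.03 + 2.1×4.71)×4.71 = 70.28 ft²; P = b + 2y√(1+z²) = 5.03 + 2×4.71×2.326 = 26.94 ft. Hydraulic radius R = A/P = 70.28/26.94 = 2.609 ft. Q_A = (1.486/0.012)·70.28·2.609^(2/3)·√0.0096 = 1616 ft³/s.
Channel B: Flow area A = b·y = 14.6 × 9.8 = 143.1 ft². Wetted perimeter P = b + 2y = 14.6 + 2×9.8 = 34.2 ft. Hydraulic radius R = A/P = 143.1/34.2 = 4.184 ft. Q_B = (1.486/0.012)·143.1·4.184^(2/3)·√0.0096 = 4507 ft³/s.
Q_A = 1616 ft³/s vs Q_B = 4507 ft³/s, so channel B carries more.

channel B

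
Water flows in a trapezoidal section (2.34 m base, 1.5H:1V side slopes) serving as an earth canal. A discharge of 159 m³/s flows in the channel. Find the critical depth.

y_c = 4 m

At critical depth, Q² T / (g A³) = 1, i.e. A³/T = Q²/g = 159²/9.81 = 2577.
At y = 3.39 m: A³/T = 1275 — short.
At y = 4.62 m: A³/T = 4849 — over.
At y = 4 m: A³/T = 2589 — ≈ 2577.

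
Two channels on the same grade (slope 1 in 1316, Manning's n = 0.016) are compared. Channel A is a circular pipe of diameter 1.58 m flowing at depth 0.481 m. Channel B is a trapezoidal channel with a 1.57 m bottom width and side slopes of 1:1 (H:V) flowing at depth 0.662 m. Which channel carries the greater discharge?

channel B

Channel A: For a circular section of diameter D = 1.58 m at depth y = 0.481 m, the central angle is θ = 2 arccos(1 − 2y/D) = 2.338 rad. Then A = (D²/8)(θ − sin θ) = 0.5049 m² and P = Dθ/2 = 1.847 m. Hydraulic radius R = A/P = 0.5049/1.847 = 0.2734 m. Q_A = (1/0.016)·0.5049·0.2734^(2/3)·√0.0007599 = 0.3664 m³/s.
Channel B: With bottom width b = 1.57 m and side slope z = 1: A = (b + zy)y = (1.57 + 1×0.662)×0.662 = 1.478 m²; P = b + 2y√(1+z²) = 1.57 + 2×0.662×1.414 = 3.442 m. Hydraulic radius R = A/P = 1.478/3.442 = 0.4292 m. Q_B = (1/0.016)·1.478·0.4292^(2/3)·√0.0007599 = 1.449 m³/s.
Q_A = 0.3664 m³/s vs Q_B = 1.449 m³/s, so channel B carries more.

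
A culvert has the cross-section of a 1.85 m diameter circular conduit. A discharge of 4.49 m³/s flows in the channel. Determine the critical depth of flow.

y_c = 1.04 m

At critical depth, Q² T / (g A³) = 1, i.e. A³/T = Q²/g = 4.49²/9.81 = 2.055.
At y = 1.13 m: A³/T = 2.821 — high.
At y = 0.866 m: A³/T = 1.02 — low.
At y = 1.04 m: A³/T = 2.053 — matches.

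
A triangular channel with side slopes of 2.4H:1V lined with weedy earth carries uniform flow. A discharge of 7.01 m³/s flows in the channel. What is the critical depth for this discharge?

y_c = 1.12 m

At critical depth, Q² T / (g A³) = 1, i.e. A³/T = Q²/g = 7.01²/9.81 = 5.009.
Trying y = 0.986 m: A³/T = 2.684 — too small.
Trying y = 1.41 m: A³/T = 16.05 — too large.
Trying y = 1.12 m: A³/T = 5.076 — ≈ 5.009.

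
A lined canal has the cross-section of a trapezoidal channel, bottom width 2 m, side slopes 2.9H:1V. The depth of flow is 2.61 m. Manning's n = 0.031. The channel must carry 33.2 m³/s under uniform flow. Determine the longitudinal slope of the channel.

S = 0.0011

With bottom width b = 2 m and side slope z = 2.9: A = (b + zy)y = (2 + 2.9×2.61)×2.61 = 24.98 m²; P = b + 2y√(1+z²) = 2 + 2×2.61×3.068 = 18.01 m.
Hydraulic radius R = A/P = 24.98/18.01 = 1.387 m.
From Manning's equation, S = [nQ / (1 A R^(2/3))]² = [0.031 × 33.2 / (1 × 24.98 × 1.387^(2/3))]² = 0.0011.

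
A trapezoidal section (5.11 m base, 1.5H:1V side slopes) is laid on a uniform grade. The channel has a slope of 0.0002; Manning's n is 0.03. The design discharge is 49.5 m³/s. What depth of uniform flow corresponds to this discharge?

y_n = 4.64 m

Manning's equation rearranged: A R^(2/3) = nQ / (1·√S) = 0.03 × 49.5 / (√0.0002) = 105.
At y = 5.56 m: A R^(2/3) = 154.6 — over.
At y = 4.64 m: A R^(2/3) = 104.9 — ≈ 105.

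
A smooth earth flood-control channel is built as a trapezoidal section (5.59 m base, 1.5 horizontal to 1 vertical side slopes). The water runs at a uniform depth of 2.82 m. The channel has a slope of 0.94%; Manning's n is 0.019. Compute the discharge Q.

With bottom width b = 5.59 m and side slope z = 1.5: A = (b + zy)y = (5.59 + 1.5×2.82)×2.82 = 27.69 m²; P = b + 2y√(1+z²) = 5.59 + 2×2.82×1.803 = 15.76 m.
Hydraulic radius R = A/P = 27.69/15.76 = 1.757 m.
Manning's equation: Q = (1/n) A R^(2/3) S^(1/2) = (1/0.019) × 27.69 × 1.757^(2/3) × 0.0094^(1/2) = 206 m³/s.

Q = 206 m³/s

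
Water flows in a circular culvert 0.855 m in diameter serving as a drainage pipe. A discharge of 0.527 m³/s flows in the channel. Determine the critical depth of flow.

y_c = 0.43 m

At critical depth, Q² T / (g A³) = 1, i.e. A³/T = Q²/g = 0.527²/9.81 = 0.02831.
Trying y = 0.519 m: A³/T = 0.05808 — high.
Trying y = 0.38 m: A³/T = 0.01764 — low.
Trying y = 0.43 m: A³/T = 0.02829 — close enough.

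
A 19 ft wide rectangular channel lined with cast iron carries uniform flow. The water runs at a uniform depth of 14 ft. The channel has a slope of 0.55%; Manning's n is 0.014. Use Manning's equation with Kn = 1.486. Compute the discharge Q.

Flow area A = b·y = 19 × 14 = 266 ft². Wetted perimeter P = b + 2y = 19 + 2×14 = 47 ft.
Hydraulic radius R = A/P = 266/47 = 5.66 ft.
Manning's equation: Q = (1.486/n) A R^(2/3) S^(1/2) = (1.486/0.014) × 266 × 5.66^(2/3) × 0.0055^(1/2) = 6650 ft³/s.

Q = 6650 ft³/s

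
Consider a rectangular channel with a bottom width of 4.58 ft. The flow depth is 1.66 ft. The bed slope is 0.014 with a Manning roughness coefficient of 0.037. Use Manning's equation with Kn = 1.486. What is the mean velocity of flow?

V = 4.63 ft/s

Flow area A = b·y = 4.58 × 1.66 = 7.603 ft². Wetted perimeter P = b + 2y = 4.58 + 2×1.66 = 7.9 ft.
Hydraulic radius R = A/P = 7.603/7.9 = 0.9624 ft.
From Manning's equation, V = (1.486/n) R^(2/3) S^(1/2) = (1.486/0.037) × 0.9624^(2/3) × 0.014^(1/2) = 4.63 ft/s.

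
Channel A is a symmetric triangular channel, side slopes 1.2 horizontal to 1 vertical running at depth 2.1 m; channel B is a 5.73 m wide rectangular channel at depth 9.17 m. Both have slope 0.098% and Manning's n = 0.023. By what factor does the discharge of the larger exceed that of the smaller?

19.3

Channel A: For a triangular section with side slope z = 1.2: A = zy² = 1.2×2.1² = 5.292 m²; P = 2y√(1+z²) = 2×2.1×1.562 = 6.561 m. Hydraulic radius R = A/P = 5.292/6.561 = 0.8066 m. Q_A = (1/0.023)·5.292·0.8066^(2/3)·√0.00098 = 6.241 m³/s.
Channel B: Flow area A = b·y = 5.73 × 9.17 = 52.54 m². Wetted perimeter P = b + 2y = 5.73 + 2×9.17 = 24.07 m. Hydraulic radius R = A/P = 52.54/24.07 = 2.183 m. Q_B = (1/0.023)·52.54·2.183^(2/3)·√0.00098 = 120.3 m³/s.
The larger discharge is 120.3 m³/s and the smaller is 6.241 m³/s; the ratio is 19.3.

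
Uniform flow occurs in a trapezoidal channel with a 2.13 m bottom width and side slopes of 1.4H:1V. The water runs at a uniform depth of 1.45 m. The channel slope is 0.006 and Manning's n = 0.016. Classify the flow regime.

supercritical

With bottom width b = 2.13 m and side slope z = 1.4: A = (b + zy)y = (2.13 + 1.4×1.45)×1.45 = 6.032 m²; P = b + 2y√(1+z²) = 2.13 + 2×1.45×1.72 = 7.119 m.
Hydraulic radius R = A/P = 6.032/7.119 = 0.8473 m.
V = (1/n) R^(2/3) √S = (1/0.016) × 0.8473^(2/3) × √0.006 = 4.335 m/s. Hydraulic depth D_h = A/T = 6.032/6.19 = 0.9745 m.
Froude number Fr = V/√(g·D_h) = 4.335/√(9.81×0.9745) = 1.4, which is greater than 1, so the flow is supercritical.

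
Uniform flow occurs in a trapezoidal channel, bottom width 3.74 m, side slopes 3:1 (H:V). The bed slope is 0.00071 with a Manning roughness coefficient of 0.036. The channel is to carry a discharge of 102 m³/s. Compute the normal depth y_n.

Manning's equation rearranged: A R^(2/3) = nQ / (1·√S) = 0.036 × 102 / (√0.00071) = 137.8.
Trying y = 3.73 m: A R^(2/3) = 89.51 — too small.
Trying y = 4.96 m: A R^(2/3) = 176 — too large.
Trying y = 4.48 m: A R^(2/3) = 138 — ≈ 137.8.

y_n = 4.48 m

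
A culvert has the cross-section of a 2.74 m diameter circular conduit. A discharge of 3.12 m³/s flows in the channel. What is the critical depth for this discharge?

At critical depth, Q² T / (g A³) = 1, i.e. A³/T = Q²/g = 3.12²/9.81 = 0.9923.
Try y = 0.554 m: A³/T = 0.2817 — low.
Try y = 0.827 m: A³/T = 1.343 — high.
Try y = 0.765 m: A³/T = 0.9922 — close enough.

y_c = 0.765 m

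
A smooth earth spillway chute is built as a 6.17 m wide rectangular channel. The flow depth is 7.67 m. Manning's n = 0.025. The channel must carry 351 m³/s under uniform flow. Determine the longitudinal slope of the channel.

Flow area A = b·y = 6.17 × 7.67 = 47.32 m². Wetted perimeter P = b + 2y = 6.17 + 2×7.67 = 21.51 m.
Hydraulic radius R = A/P = 47.32/21.51 = 2.2 m.
From Manning's equation, S = [nQ / (1 A R^(2/3))]² = [0.025 × 351 / (1 × 47.32 × 2.2^(2/3))]² = 0.012.

S = 0.012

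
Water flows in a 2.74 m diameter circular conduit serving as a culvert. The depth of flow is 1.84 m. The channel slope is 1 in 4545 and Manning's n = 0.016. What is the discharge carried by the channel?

For a circular section of diameter D = 2.74 m at depth y = 1.84 m, the central angle is θ = 2 arccos(1 − 2y/D) = 3.842 rad. Then A = (D²/8)(θ − sin θ) = 4.21 m² and P = Dθ/2 = 5.263 m.
Hydraulic radius R = A/P = 4.21/5.263 = 0.7999 m.
Manning's equation: Q = (1/n) A R^(2/3) S^(1/2) = (1/0.016) × 4.21 × 0.7999^(2/3) × 0.00022^(1/2) = 3.36 m³/s.

Q = 3.36 m³/s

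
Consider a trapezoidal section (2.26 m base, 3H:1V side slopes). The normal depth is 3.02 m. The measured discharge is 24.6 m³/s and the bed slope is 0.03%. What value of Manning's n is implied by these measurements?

n = 0.0329

With bottom width b = 2.26 m and side slope z = 3: A = (b + zy)y = (2.26 + 3×3.02)×3.02 = 34.19 m²; P = b + 2y√(1+z²) = 2.26 + 2×3.02×3.162 = 21.36 m.
Hydraulic radius R = A/P = 34.19/21.36 = 1.6 m.
Rearranging Manning's equation: n = (1/Q) A R^(2/3) S^(1/2) = (1/24.6) × 34.19 × 1.6^(2/3) × √0.0003 = 0.0329.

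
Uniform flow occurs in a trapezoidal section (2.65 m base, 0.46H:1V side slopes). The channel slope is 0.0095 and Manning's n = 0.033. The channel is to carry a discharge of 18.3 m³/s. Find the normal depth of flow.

Manning's equation rearranged: A R^(2/3) = nQ / (1·√S) = 0.033 × 18.3 / (√0.0095) = 6.196.
Trying y = 1.26 m: A R^(2/3) = 3.36 — too small.
Trying y = 2.06 m: A R^(2/3) = 7.566 — too large.
Trying y = 1.83 m: A R^(2/3) = 6.205 — close enough.

y_n = 1.83 m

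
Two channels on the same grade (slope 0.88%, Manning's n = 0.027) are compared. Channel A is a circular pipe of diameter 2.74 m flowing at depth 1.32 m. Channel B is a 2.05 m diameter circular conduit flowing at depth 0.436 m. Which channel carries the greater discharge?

channel A

Channel A: For a circular section of diameter D = 2.74 m at depth y = 1.32 m, the central angle is θ = 2 arccos(1 − 2y/D) = 3.069 rad. Then A = (D²/8)(θ − sin θ) = 2.811 m² and P = Dθ/2 = 4.204 m. Hydraulic radius R = A/P = 2.811/4.204 = 0.6687 m. Q_A = (1/0.027)·2.811·0.6687^(2/3)·√0.0088 = 7.469 m³/s.
Channel B: For a circular section of diameter D = 2.05 m at depth y = 0.436 m, the central angle is θ = 2 arccos(1 − 2y/D) = 1.917 rad. Then A = (D²/8)(θ − sin θ) = 0.5131 m² and P = Dθ/2 = 1.965 m. Hydraulic radius R = A/P = 0.5131/1.965 = 0.2611 m. Q_B = (1/0.027)·0.5131·0.2611^(2/3)·√0.0088 = 0.7282 m³/s.
Q_A = 7.469 m³/s vs Q_B = 0.7282 m³/s, so channel A carries more.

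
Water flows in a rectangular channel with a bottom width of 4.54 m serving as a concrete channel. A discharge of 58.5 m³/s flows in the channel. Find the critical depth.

y_c = 2.57 m

For a rectangular channel, critical depth y_c = (q²/g)^(1/3) where q = Q/b = 58.5/4.54 = 12.89 m²/s.
So y_c = (12.89²/9.81)^(1/3) = 2.57 m.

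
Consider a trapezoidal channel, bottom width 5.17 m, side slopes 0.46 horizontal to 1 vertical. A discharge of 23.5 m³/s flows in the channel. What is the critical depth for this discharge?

At critical depth, Q² T / (g A³) = 1, i.e. A³/T = Q²/g = 23.5²/9.81 = 56.29.
Trying y = 0.933 m: A³/T = 23.65 — short.
Trying y = 1.42 m: A³/T = 87.3 — over.
Trying y = 1.23 m: A³/T = 55.72 — ≈ 56.29.

y_c = 1.23 m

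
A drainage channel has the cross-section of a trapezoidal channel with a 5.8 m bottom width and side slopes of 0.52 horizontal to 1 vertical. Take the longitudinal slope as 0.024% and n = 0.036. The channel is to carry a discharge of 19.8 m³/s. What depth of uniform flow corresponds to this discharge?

y_n = 3.72 m

Manning's equation rearranged: A R^(2/3) = nQ / (1·√S) = 0.036 × 19.8 / (√0.00024) = 46.01.
Trying y = 4.17 m: A R^(2/3) = 55.97 — high.
Trying y = 2.98 m: A R^(2/3) = 31.8 — low.
Trying y = 3.72 m: A R^(2/3) = 46.1 — close enough.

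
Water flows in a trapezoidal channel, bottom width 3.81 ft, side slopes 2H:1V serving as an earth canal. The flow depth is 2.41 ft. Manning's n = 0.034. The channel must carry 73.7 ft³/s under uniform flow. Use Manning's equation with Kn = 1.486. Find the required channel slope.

S = 0.0041

With bottom width b = 3.81 ft and side slope z = 2: A = (b + zy)y = (3.81 + 2×2.41)×2.41 = 20.8 ft²; P = b + 2y√(1+z²) = 3.81 + 2×2.41×2.236 = 14.59 ft.
Hydraulic radius R = A/P = 20.8/14.59 = 1.426 ft.
From Manning's equation, S = [nQ / (1.486 A R^(2/3))]² = [0.034 × 73.7 / (1.486 × 20.8 × 1.426^(2/3))]² = 0.0041.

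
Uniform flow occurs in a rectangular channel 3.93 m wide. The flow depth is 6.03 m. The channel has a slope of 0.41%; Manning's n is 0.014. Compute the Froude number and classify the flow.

subcritical

Flow area A = b·y = 3.93 × 6.03 = 23.7 m². Wetted perimeter P = b + 2y = 3.93 + 2×6.03 = 15.99 m.
Hydraulic radius R = A/P = 23.7/15.99 = 1.482 m.
V = (1/n) R^(2/3) √S = (1/0.014) × 1.482^(2/3) × √0.0041 = 5.945 m/s. Hydraulic depth D_h = A/T = 23.7/3.93 = 6.03 m.
Froude number Fr = V/√(g·D_h) = 5.945/√(9.81×6.03) = 0.773, which is less than 1, so the flow is subcritical.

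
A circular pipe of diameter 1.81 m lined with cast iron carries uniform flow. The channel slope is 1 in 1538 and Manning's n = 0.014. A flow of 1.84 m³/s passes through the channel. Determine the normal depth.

y_n = 1.08 m

Manning's equation rearranged: A R^(2/3) = nQ / (1·√S) = 0.014 × 1.84 / (√0.0006502) = 1.01.
At y = 0.836 m: A R^(2/3) = 0.6613 — short.
At y = 1.37 m: A R^(2/3) = 1.398 — over.
At y = 1.08 m: A R^(2/3) = 1.01 — close enough.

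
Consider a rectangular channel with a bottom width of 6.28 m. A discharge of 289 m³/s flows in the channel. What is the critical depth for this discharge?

y_c = 6 m

For a rectangular channel, critical depth y_c = (q²/g)^(1/3) where q = Q/b = 289/6.28 = 46.02 m²/s.
So y_c = (46.02²/9.81)^(1/3) = 6 m.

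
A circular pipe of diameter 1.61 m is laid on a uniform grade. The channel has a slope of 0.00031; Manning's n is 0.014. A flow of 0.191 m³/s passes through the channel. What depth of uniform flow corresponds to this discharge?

Manning's equation rearranged: A R^(2/3) = nQ / (1·√S) = 0.014 × 0.191 / (√0.00031) = 0.1519.
At y = 0.472 m: A R^(2/3) = 0.2078 — too large.
At y = 0.402 m: A R^(2/3) = 0.1517 — close enough.

y_n = 0.402 m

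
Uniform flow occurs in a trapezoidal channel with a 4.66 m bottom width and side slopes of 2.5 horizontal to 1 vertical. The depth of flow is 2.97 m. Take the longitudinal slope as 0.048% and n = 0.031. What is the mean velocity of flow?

V = 1.02 m/s

With bottom width b = 4.66 m and side slope z = 2.5: A = (b + zy)y = (4.66 + 2.5×2.97)×2.97 = 35.89 m²; P = b + 2y√(1+z²) = 4.66 + 2×2.97×2.693 = 20.65 m.
Hydraulic radius R = A/P = 35.89/20.65 = 1.738 m.
From Manning's equation, V = (1/n) R^(2/3) S^(1/2) = (1/0.031) × 1.738^(2/3) × 0.00048^(1/2) = 1.02 m/s.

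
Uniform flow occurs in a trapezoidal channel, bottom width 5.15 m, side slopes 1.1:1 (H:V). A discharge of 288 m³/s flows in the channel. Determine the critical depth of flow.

At critical depth, Q² T / (g A³) = 1, i.e. A³/T = Q²/g = 288²/9.81 = 8455.
Try y = 3.99 m: A³/T = 3959 — too small.
Try y = 5.27 m: A³/T = 11470 — too large.
Try y = 4.87 m: A³/T = 8445 — ≈ 8455.

y_c = 4.87 m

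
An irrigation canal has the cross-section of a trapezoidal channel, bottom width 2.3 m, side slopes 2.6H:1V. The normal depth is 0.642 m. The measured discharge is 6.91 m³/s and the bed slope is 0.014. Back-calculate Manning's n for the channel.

n = 0.025

With bottom width b = 2.3 m and side slope z = 2.6: A = (b + zy)y = (2.3 + 2.6×0.642)×0.642 = 2.548 m²; P = b + 2y√(1+z²) = 2.3 + 2×0.642×2.786 = 5.877 m.
Hydraulic radius R = A/P = 2.548/5.877 = 0.4336 m.
Rearranging Manning's equation: n = (1/Q) A R^(2/3) S^(1/2) = (1/6.91) × 2.548 × 0.4336^(2/3) × √0.014 = 0.025.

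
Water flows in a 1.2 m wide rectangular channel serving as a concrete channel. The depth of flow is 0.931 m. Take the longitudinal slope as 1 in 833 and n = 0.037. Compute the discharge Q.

Flow area A = b·y = 1.2 × 0.931 = 1.117 m². Wetted perimeter P = b + 2y = 1.2 + 2×0.931 = 3.062 m.
Hydraulic radius R = A/P = 1.117/3.062 = 0.3649 m.
Manning's equation: Q = (1/n) A R^(2/3) S^(1/2) = (1/0.037) × 1.117 × 0.3649^(2/3) × 0.0012^(1/2) = 0.534 m³/s.

Q = 0.534 m³/s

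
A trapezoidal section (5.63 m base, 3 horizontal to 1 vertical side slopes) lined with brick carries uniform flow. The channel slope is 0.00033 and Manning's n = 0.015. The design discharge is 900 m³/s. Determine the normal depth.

Manning's equation rearranged: A R^(2/3) = nQ / (1·√S) = 0.015 × 900 / (√0.00033) = 743.2.
Try y = 6.83 m: A R^(2/3) = 423.2 — low.
Try y = 10.6 m: A R^(2/3) = 1230 — high.
Try y = 8.63 m: A R^(2/3) = 743.4 — close enough.

y_n = 8.63 m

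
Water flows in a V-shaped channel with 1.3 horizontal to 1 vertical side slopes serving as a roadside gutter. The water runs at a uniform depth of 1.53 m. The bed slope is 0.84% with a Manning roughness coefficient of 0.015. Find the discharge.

Q = 13.3 m³/s

For a triangular section with side slope z = 1.3: A = zy² = 1.3×1.53² = 3.043 m²; P = 2y√(1+z²) = 2×1.53×1.64 = 5.019 m.
Hydraulic radius R = A/P = 3.043/5.019 = 0.6064 m.
Manning's equation: Q = (1/n) A R^(2/3) S^(1/2) = (1/0.015) × 3.043 × 0.6064^(2/3) × 0.0084^(1/2) = 13.3 m³/s.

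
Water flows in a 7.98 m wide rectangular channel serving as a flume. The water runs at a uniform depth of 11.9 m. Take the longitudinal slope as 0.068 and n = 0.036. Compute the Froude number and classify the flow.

supercritical

Flow area A = b·y = 7.98 × 11.9 = 94.96 m². Wetted perimeter P = b + 2y = 7.98 + 2×11.9 = 31.78 m.
Hydraulic radius R = A/P = 94.96/31.78 = 2.988 m.
V = (1/n) R^(2/3) √S = (1/0.036) × 2.988^(2/3) × √0.068 = 15.03 m/s. Hydraulic depth D_h = A/T = 94.96/7.98 = 11.9 m.
Froude number Fr = V/√(g·D_h) = 15.03/√(9.81×11.9) = 1.39, which is greater than 1, so the flow is supercritical.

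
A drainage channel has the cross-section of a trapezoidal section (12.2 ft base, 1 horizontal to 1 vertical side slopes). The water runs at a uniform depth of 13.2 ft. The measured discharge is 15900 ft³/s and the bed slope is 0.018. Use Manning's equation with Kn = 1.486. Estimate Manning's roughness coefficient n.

n = 0.015

With bottom width b = 12.2 ft and side slope z = 1: A = (b + zy)y = (12.2 + 1×13.2)×13.2 = 335.3 ft²; P = b + 2y√(1+z²) = 12.2 + 2×13.2×1.414 = 49.54 ft.
Hydraulic radius R = A/P = 335.3/49.54 = 6.769 ft.
Rearranging Manning's equation: n = (1.486/Q) A R^(2/3) S^(1/2) = (1.486/15900) × 335.3 × 6.769^(2/3) × √0.018 = 0.015.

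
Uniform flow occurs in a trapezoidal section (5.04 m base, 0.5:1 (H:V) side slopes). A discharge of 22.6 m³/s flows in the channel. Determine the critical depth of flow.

At critical depth, Q² T / (g A³) = 1, i.e. A³/T = Q²/g = 22.6²/9.81 = 52.07.
Trying y = 1.05 m: A³/T = 32.76 — short.
Trying y = 1.51 m: A³/T = 102.3 — over.
Trying y = 1.22 m: A³/T = 52.32 — close enough.

y_c = 1.22 m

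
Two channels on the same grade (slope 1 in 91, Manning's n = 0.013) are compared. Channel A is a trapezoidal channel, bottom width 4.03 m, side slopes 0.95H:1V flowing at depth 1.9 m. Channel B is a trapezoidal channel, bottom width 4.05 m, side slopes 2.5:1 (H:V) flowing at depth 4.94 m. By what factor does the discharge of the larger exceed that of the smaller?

Channel A: With bottom width b = 4.03 m and side slope z = 0.95: A = (b + zy)y = (4.03 + 0.95×1.9)×1.9 = 11.09 m²; P = b + 2y√(1+z²) = 4.03 + 2×1.9×1.379 = 9.271 m. Hydraulic radius R = A/P = 11.09/9.271 = 1.196 m. Q_A = (1/0.013)·11.09·1.196^(2/3)·√0.01099 = 100.7 m³/s.
Channel B: With bottom width b = 4.05 m and side slope z = 2.5: A = (b + zy)y = (4.05 + 2.5×4.94)×4.94 = 81.02 m²; P = b + 2y√(1+z²) = 4.05 + 2×4.94×2.693 = 30.65 m. Hydraulic radius R = A/P = 81.02/30.65 = 2.643 m. Q_B = (1/0.013)·81.02·2.643^(2/3)·√0.01099 = 1249 m³/s.
The larger discharge is 1249 m³/s and the smaller is 100.7 m³/s; the ratio is 12.4.

12.4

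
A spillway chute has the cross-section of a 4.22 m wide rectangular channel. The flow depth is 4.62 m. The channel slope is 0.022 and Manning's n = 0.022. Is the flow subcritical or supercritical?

supercritical

Flow area A = b·y = 4.22 × 4.62 = 19.5 m². Wetted perimeter P = b + 2y = 4.22 + 2×4.62 = 13.46 m.
Hydraulic radius R = A/P = 19.5/13.46 = 1.448 m.
V = (1/n) R^(2/3) √S = (1/0.022) × 1.448^(2/3) × √0.022 = 8.631 m/s. Hydraulic depth D_h = A/T = 19.5/4.22 = 4.62 m.
Froude number Fr = V/√(g·D_h) = 8.631/√(9.81×4.62) = 1.28, which is greater than 1, so the flow is supercritical.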